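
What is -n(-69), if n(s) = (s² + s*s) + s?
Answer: -9453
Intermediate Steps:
n(s) = s + 2*s² (n(s) = (s² + s²) + s = 2*s² + s = s + 2*s²)
-n(-69) = -(-69)*(1 + 2*(-69)) = -(-69)*(1 - 138) = -(-69)*(-137) = -1*9453 = -9453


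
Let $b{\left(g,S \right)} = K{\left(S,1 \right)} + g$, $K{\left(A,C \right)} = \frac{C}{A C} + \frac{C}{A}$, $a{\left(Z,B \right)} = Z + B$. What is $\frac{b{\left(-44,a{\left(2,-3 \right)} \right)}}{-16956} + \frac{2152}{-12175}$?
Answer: $- \frac{17964631}{103219650} \approx -0.17404$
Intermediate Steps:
$a{\left(Z,B \right)} = B + Z$
$K{\left(A,C \right)} = \frac{1}{A} + \frac{C}{A}$ ($K{\left(A,C \right)} = C \frac{1}{A C} + \frac{C}{A} = \frac{1}{A} + \frac{C}{A}$)
$b{\left(g,S \right)} = g + \frac{2}{S}$ ($b{\left(g,S \right)} = \frac{1 + 1}{S} + g = \frac{1}{S} 2 + g = \frac{2}{S} + g = g + \frac{2}{S}$)
$\frac{b{\left(-44,a{\left(2,-3 \right)} \right)}}{-16956} + \frac{2152}{-12175} = \frac{-44 + \frac{2}{-3 + 2}}{-16956} + \frac{2152}{-12175} = \left(-44 + \frac{2}{-1}\right) \left(- \frac{1}{16956}\right) + 2152 \left(- \frac{1}{12175}\right) = \left(-44 + 2 \left(-1\right)\right) \left(- \frac{1}{16956}\right) - \frac{2152}{12175} = \left(-44 - 2\right) \left(- \frac{1}{16956}\right) - \frac{2152}{12175} = \left(-46\right) \left(- \frac{1}{16956}\right) - \frac{2152}{12175} = \frac{23}{8478} - \frac{2152}{12175} = - \frac{17964631}{103219650}$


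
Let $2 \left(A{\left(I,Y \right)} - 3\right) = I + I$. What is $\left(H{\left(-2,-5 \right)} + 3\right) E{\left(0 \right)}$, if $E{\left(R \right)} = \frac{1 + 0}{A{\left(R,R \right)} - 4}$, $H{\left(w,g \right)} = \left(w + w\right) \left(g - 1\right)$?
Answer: $-27$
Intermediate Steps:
$A{\left(I,Y \right)} = 3 + I$ ($A{\left(I,Y \right)} = 3 + \frac{I + I}{2} = 3 + \frac{2 I}{2} = 3 + I$)
$H{\left(w,g \right)} = 2 w \left(-1 + g\right)$
$E{\left(R \right)} = \frac{1}{-1 + R}$ ($E{\left(R \right)} = \frac{1 + 0}{\left(3 + R\right) - 4} = 1 \frac{1}{-1 + R} = \frac{1}{-1 + R}$)
$\left(H{\left(-2,-5 \right)} + 3\right) E{\left(0 \right)} = \frac{2 \left(-2\right) \left(-1 - 5\right) + 3}{-1 + 0} = \frac{2 \left(-2\right) \left(-6\right) + 3}{-1} = \left(24 + 3\right) \left(-1\right) = 27 \left(-1\right) = -27$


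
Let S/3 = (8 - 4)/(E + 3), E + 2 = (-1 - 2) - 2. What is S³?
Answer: -27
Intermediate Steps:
E = -7 (E = -2 + ((-1 - 2) - 2) = -2 + (-3 - 2) = -2 - 5 = -7)
S = -3 (S = 3*((8 - 4)/(-7 + 3)) = 3*(4/(-4)) = 3*(4*(-¼)) = 3*(-1) = -3)
S³ = (-3)³ = -27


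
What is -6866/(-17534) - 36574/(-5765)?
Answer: 340435503/50541755 ≈ 6.7357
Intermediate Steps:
-6866/(-17534) - 36574/(-5765) = -6866*(-1/17534) - 36574*(-1/5765) = 3433/8767 + 36574/5765 = 340435503/50541755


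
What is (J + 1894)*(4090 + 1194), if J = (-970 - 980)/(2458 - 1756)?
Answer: 89938964/9 ≈ 9.9932e+6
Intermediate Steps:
J = -25/9 (J = -1950/702 = -1950*1/702 = -25/9 ≈ -2.7778)
(J + 1894)*(4090 + 1194) = (-25/9 + 1894)*(4090 + 1194) = (17021/9)*5284 = 89938964/9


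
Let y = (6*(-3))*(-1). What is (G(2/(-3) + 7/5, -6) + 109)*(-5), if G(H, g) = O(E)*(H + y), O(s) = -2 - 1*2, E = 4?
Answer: -511/3 ≈ -170.33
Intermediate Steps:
y = 18 (y = -18*(-1) = 18)
O(s) = -4 (O(s) = -2 - 2 = -4)
G(H, g) = -72 - 4*H (G(H, g) = -4*(H + 18) = -4*(18 + H) = -72 - 4*H)
(G(2/(-3) + 7/5, -6) + 109)*(-5) = ((-72 - 4*(2/(-3) + 7/5)) + 109)*(-5) = ((-72 - 4*(2*(-⅓) + 7*(⅕))) + 109)*(-5) = ((-72 - 4*(-⅔ + 7/5)) + 109)*(-5) = ((-72 - 4*11/15) + 109)*(-5) = ((-72 - 44/15) + 109)*(-5) = (-1124/15 + 109)*(-5) = (511/15)*(-5) = -511/3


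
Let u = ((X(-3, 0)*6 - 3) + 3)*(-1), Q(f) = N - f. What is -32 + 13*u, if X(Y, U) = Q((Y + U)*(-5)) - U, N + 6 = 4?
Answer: 1294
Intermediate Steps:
N = -2 (N = -6 + 4 = -2)
Q(f) = -2 - f
X(Y, U) = -2 + 4*U + 5*Y (X(Y, U) = (-2 - (Y + U)*(-5)) - U = (-2 - (U + Y)*(-5)) - U = (-2 - (-5*U - 5*Y)) - U = (-2 + (5*U + 5*Y)) - U = (-2 + 5*U + 5*Y) - U = -2 + 4*U + 5*Y)
u = 102 (u = (((-2 + 4*0 + 5*(-3))*6 - 3) + 3)*(-1) = (((-2 + 0 - 15)*6 - 3) + 3)*(-1) = ((-17*6 - 3) + 3)*(-1) = ((-102 - 3) + 3)*(-1) = (-105 + 3)*(-1) = -102*(-1) = 102)
-32 + 13*u = -32 + 13*102 = -32 + 1326 = 1294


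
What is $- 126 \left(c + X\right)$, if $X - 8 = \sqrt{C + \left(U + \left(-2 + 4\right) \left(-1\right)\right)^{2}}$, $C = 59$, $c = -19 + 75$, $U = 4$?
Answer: $-8064 - 378 \sqrt{7} \approx -9064.1$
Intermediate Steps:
$c = 56$
$X = 8 + 3 \sqrt{7}$ ($X = 8 + \sqrt{59 + \left(4 + \left(-2 + 4\right) \left(-1\right)\right)^{2}} = 8 + \sqrt{59 + \left(4 + 2 \left(-1\right)\right)^{2}} = 8 + \sqrt{59 + \left(4 - 2\right)^{2}} = 8 + \sqrt{59 + 2^{2}} = 8 + \sqrt{59 + 4} = 8 + \sqrt{63} = 8 + 3 \sqrt{7} \approx 15.937$)
$- 126 \left(c + X\right) = - 126 \left(56 + \left(8 + 3 \sqrt{7}\right)\right) = - 126 \left(64 + 3 \sqrt{7}\right) = -8064 - 378 \sqrt{7}$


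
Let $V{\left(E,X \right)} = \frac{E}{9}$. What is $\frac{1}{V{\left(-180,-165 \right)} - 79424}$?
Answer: $- \frac{1}{79444} \approx -1.2587 \cdot 10^{-5}$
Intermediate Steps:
$V{\left(E,X \right)} = \frac{E}{9}$ ($V{\left(E,X \right)} = E \frac{1}{9} = \frac{E}{9}$)
$\frac{1}{V{\left(-180,-165 \right)} - 79424} = \frac{1}{\frac{1}{9} \left(-180\right) - 79424} = \frac{1}{-20 - 79424} = \frac{1}{-79444} = - \frac{1}{79444}$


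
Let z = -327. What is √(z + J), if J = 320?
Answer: I*√7 ≈ 2.6458*I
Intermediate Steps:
√(z + J) = √(-327 + 320) = √(-7) = I*√7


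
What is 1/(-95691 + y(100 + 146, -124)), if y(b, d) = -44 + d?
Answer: -1/95859 ≈ -1.0432e-5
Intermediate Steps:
1/(-95691 + y(100 + 146, -124)) = 1/(-95691 + (-44 - 124)) = 1/(-95691 - 168) = 1/(-95859) = -1/95859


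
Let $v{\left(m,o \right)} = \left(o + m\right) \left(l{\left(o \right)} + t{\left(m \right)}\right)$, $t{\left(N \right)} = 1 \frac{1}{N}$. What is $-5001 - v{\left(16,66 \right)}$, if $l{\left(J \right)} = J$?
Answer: $- \frac{83345}{8} \approx -10418.0$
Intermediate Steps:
$t{\left(N \right)} = \frac{1}{N}$
$v{\left(m,o \right)} = \left(m + o\right) \left(o + \frac{1}{m}\right)$ ($v{\left(m,o \right)} = \left(o + m\right) \left(o + \frac{1}{m}\right) = \left(m + o\right) \left(o + \frac{1}{m}\right)$)
$-5001 - v{\left(16,66 \right)} = -5001 - \left(1 + 66^{2} + 16 \cdot 66 + \frac{66}{16}\right) = -5001 - \left(1 + 4356 + 1056 + 66 \cdot \frac{1}{16}\right) = -5001 - \left(1 + 4356 + 1056 + \frac{33}{8}\right) = -5001 - \frac{43337}{8} = - \frac{83345}{8}$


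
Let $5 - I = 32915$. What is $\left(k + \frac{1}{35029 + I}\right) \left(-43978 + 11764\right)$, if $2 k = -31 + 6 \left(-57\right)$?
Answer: $\frac{979287015}{163} \approx 6.0079 \cdot 10^{6}$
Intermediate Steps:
$I = -32910$ ($I = 5 - 32915 = -32910$)
$k = - \frac{373}{2}$ ($k = \frac{-31 + 6 \left(-57\right)}{2} = \frac{-31 - 342}{2} = \frac{1}{2} \left(-373\right) = - \frac{373}{2} \approx -186.5$)
$\left(k + \frac{1}{35029 + I}\right) \left(-43978 + 11764\right) = \left(- \frac{373}{2} + \frac{1}{35029 - 32910}\right) \left(-43978 + 11764\right) = \left(- \frac{373}{2} + \frac{1}{2119}\right) \left(-32214\right) = \left(- \frac{790385}{4238}\right) \left(-32214\right) = \frac{979287015}{163}$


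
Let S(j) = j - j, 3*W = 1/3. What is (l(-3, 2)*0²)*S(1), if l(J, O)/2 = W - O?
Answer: 0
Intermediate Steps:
W = ⅑ (W = (⅓)/3 = (⅓)*(⅓) = ⅑ ≈ 0.11111)
S(j) = 0
l(J, O) = 2/9 - 2*O (l(J, O) = 2*(⅑ - O) = 2/9 - 2*O)
(l(-3, 2)*0²)*S(1) = ((2/9 - 2*2)*0²)*0 = ((2/9 - 4)*0)*0 = -34/9*0*0 = 0*0 = 0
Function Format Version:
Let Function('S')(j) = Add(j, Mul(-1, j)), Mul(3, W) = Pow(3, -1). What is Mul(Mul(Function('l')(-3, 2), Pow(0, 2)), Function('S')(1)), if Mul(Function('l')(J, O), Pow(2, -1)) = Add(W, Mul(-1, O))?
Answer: 0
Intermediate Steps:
W = Rational(1, 9) (W = Mul(Rational(1, 3), Pow(3, -1)) = Mul(Rational(1, 3), Rational(1, 3)) = Rational(1, 9) ≈ 0.11111)
Function('S')(j) = 0
Function('l')(J, O) = Add(Rational(2, 9), Mul(-2, O)) (Function('l')(J, O) = Mul(2, Add(Rational(1, 9), Mul(-1, O))) = Add(Rational(2, 9), Mul(-2, O)))
Mul(Mul(Function('l')(-3, 2), Pow(0, 2)), Function('S')(1)) = Mul(Mul(Add(Rational(2, 9), Mul(-2, 2)), Pow(0, 2)), 0) = Mul(Mul(Add(Rational(2, 9), -4), 0), 0) = Mul(Mul(Rational(-34, 9), 0), 0) = Mul(0, 0) = 0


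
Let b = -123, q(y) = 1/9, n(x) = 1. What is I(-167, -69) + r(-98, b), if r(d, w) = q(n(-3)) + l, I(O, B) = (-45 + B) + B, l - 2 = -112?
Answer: -2636/9 ≈ -292.89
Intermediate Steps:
l = -110 (l = 2 - 112 = -110)
I(O, B) = -45 + 2*B
q(y) = ⅑
r(d, w) = -989/9 (r(d, w) = ⅑ - 110 = -989/9)
I(-167, -69) + r(-98, b) = (-45 + 2*(-69)) - 989/9 = (-45 - 138) - 989/9 = -183 - 989/9 = -2636/9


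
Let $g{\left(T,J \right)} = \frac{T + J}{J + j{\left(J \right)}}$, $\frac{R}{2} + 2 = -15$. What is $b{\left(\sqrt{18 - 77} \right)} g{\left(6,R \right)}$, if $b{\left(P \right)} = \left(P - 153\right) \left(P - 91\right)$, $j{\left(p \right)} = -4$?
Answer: $\frac{194096}{19} - \frac{3416 i \sqrt{59}}{19} \approx 10216.0 - 1381.0 i$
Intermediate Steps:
$R = -34$ ($R = -4 + 2 \left(-15\right) = -4 - 30 = -34$)
$g{\left(T,J \right)} = \frac{J + T}{-4 + J}$ ($g{\left(T,J \right)} = \frac{T + J}{J - 4} = \frac{J + T}{-4 + J}$)
$b{\left(P \right)} = \left(-153 + P\right) \left(-91 + P\right)$
$b{\left(\sqrt{18 - 77} \right)} g{\left(6,R \right)} = \left(13923 + \left(\sqrt{18 - 77}\right)^{2} - 244 \sqrt{18 - 77}\right) \frac{-34 + 6}{-4 - 34} = \left(13923 + \left(\sqrt{-59}\right)^{2} - 244 \sqrt{-59}\right) \frac{1}{-38} \left(-28\right) = \left(13923 + \left(i \sqrt{59}\right)^{2} - 244 i \sqrt{59}\right) \left(\left(- \frac{1}{38}\right) \left(-28\right)\right) = \left(13923 - 59 - 244 i \sqrt{59}\right) \frac{14}{19} = \left(13864 - 244 i \sqrt{59}\right) \frac{14}{19} = \frac{194096}{19} - \frac{3416 i \sqrt{59}}{19}$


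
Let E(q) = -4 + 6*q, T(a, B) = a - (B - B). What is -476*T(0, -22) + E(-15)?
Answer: -94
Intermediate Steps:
T(a, B) = a (T(a, B) = a - 1*0 = a + 0 = a)
-476*T(0, -22) + E(-15) = -476*0 + (-4 + 6*(-15)) = 0 + (-4 - 90) = 0 - 94 = -94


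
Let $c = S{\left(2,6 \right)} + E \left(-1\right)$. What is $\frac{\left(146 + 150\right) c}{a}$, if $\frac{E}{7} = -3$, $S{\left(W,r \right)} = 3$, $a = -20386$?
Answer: $- \frac{3552}{10193} \approx -0.34847$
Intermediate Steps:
$E = -21$ ($E = 7 \left(-3\right) = -21$)
$c = 24$ ($c = 3 - -21 = 3 + 21 = 24$)
$\frac{\left(146 + 150\right) c}{a} = \frac{\left(146 + 150\right) 24}{-20386} = 296 \cdot 24 \left(- \frac{1}{20386}\right) = 7104 \left(- \frac{1}{20386}\right) = - \frac{3552}{10193}$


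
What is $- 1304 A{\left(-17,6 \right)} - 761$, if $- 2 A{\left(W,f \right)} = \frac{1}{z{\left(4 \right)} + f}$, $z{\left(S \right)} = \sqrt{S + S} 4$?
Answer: $- \frac{18481}{23} + \frac{1304 \sqrt{2}}{23} \approx -723.34$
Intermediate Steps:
$z{\left(S \right)} = 4 \sqrt{2} \sqrt{S}$ ($z{\left(S \right)} = \sqrt{2 S} 4 = \sqrt{2} \sqrt{S} 4 = 4 \sqrt{2} \sqrt{S}$)
$A{\left(W,f \right)} = - \frac{1}{2 \left(f + 8 \sqrt{2}\right)}$ ($A{\left(W,f \right)} = - \frac{1}{2 \left(4 \sqrt{2} \sqrt{4} + f\right)} = - \frac{1}{2 \left(4 \sqrt{2} \cdot 2 + f\right)} = - \frac{1}{2 \left(8 \sqrt{2} + f\right)} = - \frac{1}{2 \left(f + 8 \sqrt{2}\right)}$)
$- 1304 A{\left(-17,6 \right)} - 761 = - 1304 \left(- \frac{1}{2 \cdot 6 + 16 \sqrt{2}}\right) - 761 = - 1304 \left(- \frac{1}{12 + 16 \sqrt{2}}\right) - 761 = \frac{1304}{12 + 16 \sqrt{2}} - 761 = -761 + \frac{1304}{12 + 16 \sqrt{2}}$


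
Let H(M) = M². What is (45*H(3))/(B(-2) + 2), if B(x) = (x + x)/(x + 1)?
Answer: 135/2 ≈ 67.500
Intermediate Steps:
B(x) = 2*x/(1 + x) (B(x) = (2*x)/(1 + x) = 2*x/(1 + x))
(45*H(3))/(B(-2) + 2) = (45*3²)/(2*(-2)/(1 - 2) + 2) = (45*9)/(2*(-2)/(-1) + 2) = 405/(2*(-2)*(-1) + 2) = 405/(4 + 2) = 405/6 = 405*(⅙) = 135/2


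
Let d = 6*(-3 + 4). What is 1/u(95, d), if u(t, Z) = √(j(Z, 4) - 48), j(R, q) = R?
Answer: -I*√42/42 ≈ -0.1543*I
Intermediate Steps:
d = 6 (d = 6*1 = 6)
u(t, Z) = √(-48 + Z) (u(t, Z) = √(Z - 48) = √(-48 + Z))
1/u(95, d) = 1/(√(-48 + 6)) = 1/(√(-42)) = 1/(I*√42) = -I*√42/42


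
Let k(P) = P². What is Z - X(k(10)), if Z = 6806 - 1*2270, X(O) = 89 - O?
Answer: 4547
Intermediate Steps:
Z = 4536 (Z = 6806 - 2270 = 4536)
Z - X(k(10)) = 4536 - (89 - 1*10²) = 4536 - (89 - 1*100) = 4536 - (89 - 100) = 4536 - 1*(-11) = 4536 + 11 = 4547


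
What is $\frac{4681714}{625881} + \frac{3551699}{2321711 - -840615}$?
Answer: $\frac{17028046828583}{1979239759206} \approx 8.6033$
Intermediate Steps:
$\frac{4681714}{625881} + \frac{3551699}{2321711 - -840615} = 4681714 \cdot \frac{1}{625881} + \frac{3551699}{2321711 + 840615} = \frac{4681714}{625881} + \frac{3551699}{3162326} = \frac{17028046828583}{1979239759206}$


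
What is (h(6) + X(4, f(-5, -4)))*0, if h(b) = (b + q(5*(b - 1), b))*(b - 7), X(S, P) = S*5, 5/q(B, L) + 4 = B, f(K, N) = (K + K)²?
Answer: 0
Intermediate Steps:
f(K, N) = 4*K² (f(K, N) = (2*K)² = 4*K²)
q(B, L) = 5/(-4 + B)
X(S, P) = 5*S
h(b) = (-7 + b)*(b + 5/(-9 + 5*b)) (h(b) = (b + 5/(-4 + 5*(b - 1)))*(b - 7) = (b + 5/(-4 + 5*(-1 + b)))*(-7 + b) = (b + 5/(-4 + (-5 + 5*b)))*(-7 + b) = (b + 5/(-9 + 5*b))*(-7 + b) = (-7 + b)*(b + 5/(-9 + 5*b)))
(h(6) + X(4, f(-5, -4)))*0 = ((-35 + 5*6 + 6*(-9 + 5*6)*(-7 + 6))/(-9 + 5*6) + 5*4)*0 = ((-35 + 30 + 6*(-9 + 30)*(-1))/(-9 + 30) + 20)*0 = ((-35 + 30 + 6*21*(-1))/21 + 20)*0 = ((-35 + 30 - 126)/21 + 20)*0 = ((1/21)*(-131) + 20)*0 = (-131/21 + 20)*0 = (289/21)*0 = 0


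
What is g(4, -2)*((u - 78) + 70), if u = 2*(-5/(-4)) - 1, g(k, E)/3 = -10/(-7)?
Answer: -195/7 ≈ -27.857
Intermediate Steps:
g(k, E) = 30/7 (g(k, E) = 3*(-10/(-7)) = 3*(-10*(-⅐)) = 3*(10/7) = 30/7)
u = 3/2 (u = 2*(-5*(-¼)) - 1 = 2*(5/4) - 1 = 5/2 - 1 = 3/2 ≈ 1.5000)
g(4, -2)*((u - 78) + 70) = 30*((3/2 - 78) + 70)/7 = 30*(-153/2 + 70)/7 = (30/7)*(-13/2) = -195/7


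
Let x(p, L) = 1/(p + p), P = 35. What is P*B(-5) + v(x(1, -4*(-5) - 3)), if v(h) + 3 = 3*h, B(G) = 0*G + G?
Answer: -353/2 ≈ -176.50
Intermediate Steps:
B(G) = G (B(G) = 0 + G = G)
x(p, L) = 1/(2*p)
v(h) = -3 + 3*h
P*B(-5) + v(x(1, -4*(-5) - 3)) = 35*(-5) + (-3 + 3*((½)/1)) = -175 + (-3 + 3*((½)*1)) = -175 + (-3 + 3*(½)) = -175 + (-3 + 3/2) = -175 - 3/2 = -353/2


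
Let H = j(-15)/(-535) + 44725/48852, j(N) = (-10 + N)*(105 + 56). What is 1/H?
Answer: 5227164/44111435 ≈ 0.11850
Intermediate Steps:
j(N) = -1610 + 161*N (j(N) = (-10 + N)*161 = -1610 + 161*N)
H = 44111435/5227164 (H = (-1610 + 161*(-15))/(-535) + 44725/48852 = (-1610 - 2415)*(-1/535) + 44725*(1/48852) = -4025*(-1/535) + 44725/48852 = 805/107 + 44725/48852 = 44111435/5227164 ≈ 8.4389)
1/H = 1/(44111435/5227164) = 5227164/44111435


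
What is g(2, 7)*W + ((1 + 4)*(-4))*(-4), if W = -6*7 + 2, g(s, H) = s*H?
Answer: -480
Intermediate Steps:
g(s, H) = H*s
W = -40 (W = -42 + 2 = -40)
g(2, 7)*W + ((1 + 4)*(-4))*(-4) = (7*2)*(-40) + ((1 + 4)*(-4))*(-4) = 14*(-40) + (5*(-4))*(-4) = -560 - 20*(-4) = -560 + 80 = -480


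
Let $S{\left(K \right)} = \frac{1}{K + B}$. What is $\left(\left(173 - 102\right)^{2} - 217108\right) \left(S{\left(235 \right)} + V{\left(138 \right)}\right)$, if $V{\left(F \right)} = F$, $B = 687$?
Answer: $- \frac{26982768879}{922} \approx -2.9265 \cdot 10^{7}$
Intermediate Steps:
$S{\left(K \right)} = \frac{1}{687 + K}$ ($S{\left(K \right)} = \frac{1}{K + 687} = \frac{1}{687 + K}$)
$\left(\left(173 - 102\right)^{2} - 217108\right) \left(S{\left(235 \right)} + V{\left(138 \right)}\right) = \left(\left(173 - 102\right)^{2} - 217108\right) \left(\frac{1}{687 + 235} + 138\right) = \left(71^{2} - 217108\right) \left(\frac{1}{922} + 138\right) = \left(5041 - 217108\right) \left(\frac{1}{922} + 138\right) = \left(-212067\right) \frac{127237}{922} = - \frac{26982768879}{922}$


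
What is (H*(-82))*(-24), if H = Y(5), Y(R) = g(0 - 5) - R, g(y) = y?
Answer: -19680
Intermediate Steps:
Y(R) = -5 - R (Y(R) = (0 - 5) - R = -5 - R)
H = -10 (H = -5 - 1*5 = -5 - 5 = -10)
(H*(-82))*(-24) = -10*(-82)*(-24) = 820*(-24) = -19680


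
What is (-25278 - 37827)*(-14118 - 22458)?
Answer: 2308128480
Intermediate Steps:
(-25278 - 37827)*(-14118 - 22458) = -63105*(-36576) = 2308128480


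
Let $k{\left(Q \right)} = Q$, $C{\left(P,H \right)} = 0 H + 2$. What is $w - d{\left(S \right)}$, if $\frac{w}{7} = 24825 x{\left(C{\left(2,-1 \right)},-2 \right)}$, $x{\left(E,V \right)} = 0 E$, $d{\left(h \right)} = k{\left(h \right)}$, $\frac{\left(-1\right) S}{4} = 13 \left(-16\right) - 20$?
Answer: $-912$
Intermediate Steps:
$S = 912$ ($S = - 4 \left(13 \left(-16\right) - 20\right) = - 4 \left(-208 - 20\right) = \left(-4\right) \left(-228\right) = 912$)
$C{\left(P,H \right)} = 2$ ($C{\left(P,H \right)} = 0 + 2 = 2$)
$d{\left(h \right)} = h$
$x{\left(E,V \right)} = 0$
$w = 0$ ($w = 7 \cdot 24825 \cdot 0 = 7 \cdot 0 = 0$)
$w - d{\left(S \right)} = 0 - 912 = -912$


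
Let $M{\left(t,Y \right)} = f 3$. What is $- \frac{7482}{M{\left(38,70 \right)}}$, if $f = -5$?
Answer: $\frac{2494}{5} \approx 498.8$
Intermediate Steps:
$M{\left(t,Y \right)} = -15$ ($M{\left(t,Y \right)} = \left(-5\right) 3 = -15$)
$- \frac{7482}{M{\left(38,70 \right)}} = - \frac{7482}{-15} = \left(-7482\right) \left(- \frac{1}{15}\right) = \frac{2494}{5}$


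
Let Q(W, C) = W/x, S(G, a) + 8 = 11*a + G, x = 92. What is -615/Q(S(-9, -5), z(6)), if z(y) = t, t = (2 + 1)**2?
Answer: 4715/6 ≈ 785.83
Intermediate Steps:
S(G, a) = -8 + G + 11*a (S(G, a) = -8 + (11*a + G) = -8 + (G + 11*a) = -8 + G + 11*a)
t = 9 (t = 3**2 = 9)
z(y) = 9
Q(W, C) = W/92
-615/Q(S(-9, -5), z(6)) = -615*92/(-8 - 9 + 11*(-5)) = -615*92/(-8 - 9 - 55) = -615/((1/92)*(-72)) = -615/(-18/23) = -615*(-23/18) = 4715/6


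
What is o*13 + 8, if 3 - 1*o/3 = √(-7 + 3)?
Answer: 125 - 78*I ≈ 125.0 - 78.0*I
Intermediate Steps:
o = 9 - 6*I (o = 9 - 3*√(-7 + 3) = 9 - 6*I ≈ 9.0 - 6.0*I)
o*13 + 8 = (9 - 6*I)*13 + 8 = (117 - 78*I) + 8 = 125 - 78*I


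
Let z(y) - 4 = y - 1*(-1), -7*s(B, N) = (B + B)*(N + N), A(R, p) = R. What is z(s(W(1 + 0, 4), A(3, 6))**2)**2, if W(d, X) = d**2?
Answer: 151321/2401 ≈ 63.024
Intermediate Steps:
s(B, N) = -4*B*N/7 (s(B, N) = -(B + B)*(N + N)/7 = -2*B*2*N/7 = -4*B*N/7)
z(y) = 5 + y (z(y) = 4 + (y - 1*(-1)) = 4 + (y + 1) = 4 + (1 + y) = 5 + y)
z(s(W(1 + 0, 4), A(3, 6))**2)**2 = (5 + (-4/7*(1 + 0)**2*3)**2)**2 = (5 + (-4/7*1**2*3)**2)**2 = (5 + (-4/7*1*3)**2)**2 = (5 + (-12/7)**2)**2 = (5 + 144/49)**2 = (389/49)**2 = 151321/2401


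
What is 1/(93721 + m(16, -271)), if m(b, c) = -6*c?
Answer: 1/95347 ≈ 1.0488e-5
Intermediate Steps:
1/(93721 + m(16, -271)) = 1/(93721 - 6*(-271)) = 1/(93721 + 1626) = 1/95347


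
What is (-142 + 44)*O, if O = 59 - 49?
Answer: -980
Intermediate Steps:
O = 10
(-142 + 44)*O = (-142 + 44)*10 = -98*10 = -980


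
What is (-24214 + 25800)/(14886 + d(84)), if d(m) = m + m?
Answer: 61/579 ≈ 0.10535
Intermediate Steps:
d(m) = 2*m
(-24214 + 25800)/(14886 + d(84)) = (-24214 + 25800)/(14886 + 2*84) = 1586/(14886 + 168) = 1586/15054 = 1586*(1/15054) = 61/579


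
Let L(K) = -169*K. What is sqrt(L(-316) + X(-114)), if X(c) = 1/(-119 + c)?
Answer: sqrt(2899249523)/233 ≈ 231.09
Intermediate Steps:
sqrt(L(-316) + X(-114)) = sqrt(-169*(-316) + 1/(-119 - 114)) = sqrt(53404 + 1/(-233)) = sqrt(53404 - 1/233) = sqrt(12443131/233) = sqrt(2899249523)/233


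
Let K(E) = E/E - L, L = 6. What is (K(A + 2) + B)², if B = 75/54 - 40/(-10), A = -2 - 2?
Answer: 49/324 ≈ 0.15123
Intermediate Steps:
A = -4
B = 97/18 (B = 75*(1/54) - 40*(-⅒) = 25/18 + 4 = 97/18 ≈ 5.3889)
K(E) = -5 (K(E) = E/E - 1*6 = 1 - 6 = -5)
(K(A + 2) + B)² = (-5 + 97/18)² = (7/18)² = 49/324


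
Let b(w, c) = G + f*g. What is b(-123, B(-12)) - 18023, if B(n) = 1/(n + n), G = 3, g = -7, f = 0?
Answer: -18020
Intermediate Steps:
B(n) = 1/(2*n)
b(w, c) = 3 (b(w, c) = 3 + 0*(-7) = 3 + 0 = 3)
b(-123, B(-12)) - 18023 = 3 - 18023 = -18020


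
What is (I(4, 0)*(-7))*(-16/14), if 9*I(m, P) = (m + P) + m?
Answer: 64/9 ≈ 7.1111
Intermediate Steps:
I(m, P) = P/9 + 2*m/9 (I(m, P) = ((m + P) + m)/9 = ((P + m) + m)/9 = (P + 2*m)/9 = P/9 + 2*m/9)
(I(4, 0)*(-7))*(-16/14) = (((1/9)*0 + (2/9)*4)*(-7))*(-16/14) = ((0 + 8/9)*(-7))*(-16*1/14) = ((8/9)*(-7))*(-8/7) = -56/9*(-8/7) = 64/9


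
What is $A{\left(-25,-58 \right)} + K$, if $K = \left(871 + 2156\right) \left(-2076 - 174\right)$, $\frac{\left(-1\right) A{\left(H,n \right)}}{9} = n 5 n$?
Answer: $-6962130$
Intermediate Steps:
$A{\left(H,n \right)} = - 45 n^{2}$ ($A{\left(H,n \right)} = - 9 n 5 n = - 9 \cdot 5 n n = - 9 \cdot 5 n^{2} = - 45 n^{2}$)
$K = -6810750$ ($K = 3027 \left(-2250\right) = -6810750$)
$A{\left(-25,-58 \right)} + K = - 45 \left(-58\right)^{2} - 6810750 = \left(-45\right) 3364 - 6810750 = -151380 - 6810750 = -6962130$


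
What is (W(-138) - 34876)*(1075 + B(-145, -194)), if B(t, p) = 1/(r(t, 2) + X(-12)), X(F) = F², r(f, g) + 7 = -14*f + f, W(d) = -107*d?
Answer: -21856060805/1011 ≈ -2.1618e+7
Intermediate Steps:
r(f, g) = -7 - 13*f (r(f, g) = -7 + (-14*f + f) = -7 - 13*f)
B(t, p) = 1/(137 - 13*t) (B(t, p) = 1/((-7 - 13*t) + (-12)²) = 1/((-7 - 13*t) + 144) = 1/(137 - 13*t))
(W(-138) - 34876)*(1075 + B(-145, -194)) = (-107*(-138) - 34876)*(1075 - 1/(-137 + 13*(-145))) = (14766 - 34876)*(1075 - 1/(-137 - 1885)) = -20110*(1075 - 1/(-2022)) = -20110*(1075 - 1*(-1/2022)) = -20110*(1075 + 1/2022) = -20110*2173651/2022 = -21856060805/1011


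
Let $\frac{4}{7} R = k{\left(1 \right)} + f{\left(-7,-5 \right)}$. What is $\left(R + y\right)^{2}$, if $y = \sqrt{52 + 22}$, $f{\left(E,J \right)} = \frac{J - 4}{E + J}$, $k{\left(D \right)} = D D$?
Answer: $\frac{21345}{256} + \frac{49 \sqrt{74}}{8} \approx 136.07$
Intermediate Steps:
$k{\left(D \right)} = D^{2}$
$f{\left(E,J \right)} = \frac{-4 + J}{E + J}$
$y = \sqrt{74} \approx 8.6023$
$R = \frac{49}{16}$ ($R = \frac{7 \left(1^{2} + \frac{-4 - 5}{-7 - 5}\right)}{4} = \frac{7 \left(1 + \frac{1}{-12} \left(-9\right)\right)}{4} = \frac{7 \left(1 - - \frac{3}{4}\right)}{4} = \frac{7 \left(1 + \frac{3}{4}\right)}{4} = \frac{7}{4} \cdot \frac{7}{4} = \frac{49}{16} \approx 3.0625$)
$\left(R + y\right)^{2} = \left(\frac{49}{16} + \sqrt{74}\right)^{2}$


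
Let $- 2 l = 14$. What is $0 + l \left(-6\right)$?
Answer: $42$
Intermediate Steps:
$l = -7$ ($l = \left(- \frac{1}{2}\right) 14 = -7$)
$0 + l \left(-6\right) = 0 - -42 = 0 + 42 = 42$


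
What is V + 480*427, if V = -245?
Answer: 204715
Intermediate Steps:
V + 480*427 = -245 + 480*427 = -245 + 204960 = 204715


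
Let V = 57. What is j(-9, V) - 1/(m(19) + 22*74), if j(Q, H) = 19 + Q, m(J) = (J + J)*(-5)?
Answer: 14379/1438 ≈ 9.9993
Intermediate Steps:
m(J) = -10*J (m(J) = (2*J)*(-5) = -10*J)
j(-9, V) - 1/(m(19) + 22*74) = (19 - 9) - 1/(-10*19 + 22*74) = 10 - 1/(-190 + 1628) = 10 - 1/1438 = 14379/1438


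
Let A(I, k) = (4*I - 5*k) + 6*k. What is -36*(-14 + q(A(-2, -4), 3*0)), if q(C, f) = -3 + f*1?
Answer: 612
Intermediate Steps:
A(I, k) = k + 4*I (A(I, k) = (-5*k + 4*I) + 6*k = k + 4*I)
q(C, f) = -3 + f
-36*(-14 + q(A(-2, -4), 3*0)) = -36*(-14 + (-3 + 3*0)) = -36*(-14 + (-3 + 0)) = -36*(-14 - 3) = -36*(-17) = 612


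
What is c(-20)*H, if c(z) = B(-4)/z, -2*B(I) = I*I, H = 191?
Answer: 382/5 ≈ 76.400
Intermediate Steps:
B(I) = -I²/2 (B(I) = -I*I/2 = -I²/2)
c(z) = -8/z (c(z) = (-½*(-4)²)/z = (-½*16)/z = -8/z)
c(-20)*H = -8/(-20)*191 = -8*(-1/20)*191 = (⅖)*191 = 382/5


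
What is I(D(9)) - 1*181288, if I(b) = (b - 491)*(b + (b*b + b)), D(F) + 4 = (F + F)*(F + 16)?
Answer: -9172648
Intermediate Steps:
D(F) = -4 + 2*F*(16 + F) (D(F) = -4 + (F + F)*(F + 16) = -4 + (2*F)*(16 + F) = -4 + 2*F*(16 + F))
I(b) = (-491 + b)*(b² + 2*b) (I(b) = (-491 + b)*(b + (b² + b)) = (-491 + b)*(b + (b + b²)) = (-491 + b)*(b² + 2*b))
I(D(9)) - 1*181288 = (-4 + 2*9² + 32*9)*(-982 + (-4 + 2*9² + 32*9)² - 489*(-4 + 2*9² + 32*9)) - 1*181288 = (-4 + 2*81 + 288)*(-982 + (-4 + 2*81 + 288)² - 489*(-4 + 2*81 + 288)) - 181288 = (-4 + 162 + 288)*(-982 + (-4 + 162 + 288)² - 489*(-4 + 162 + 288)) - 181288 = 446*(-982 + 446² - 489*446) - 181288 = 446*(-982 + 198916 - 218094) - 181288 = 446*(-20160) - 181288 = -8991360 - 181288 = -9172648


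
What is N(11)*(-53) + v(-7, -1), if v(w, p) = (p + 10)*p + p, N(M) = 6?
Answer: -328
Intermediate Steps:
v(w, p) = p + p*(10 + p) (v(w, p) = (10 + p)*p + p = p*(10 + p) + p = p + p*(10 + p))
N(11)*(-53) + v(-7, -1) = 6*(-53) - (11 - 1) = -318 - 1*10 = -318 - 10 = -328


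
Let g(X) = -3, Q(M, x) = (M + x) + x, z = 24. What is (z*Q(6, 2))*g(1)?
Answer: -720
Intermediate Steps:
Q(M, x) = M + 2*x
(z*Q(6, 2))*g(1) = (24*(6 + 2*2))*(-3) = (24*(6 + 4))*(-3) = (24*10)*(-3) = 240*(-3) = -720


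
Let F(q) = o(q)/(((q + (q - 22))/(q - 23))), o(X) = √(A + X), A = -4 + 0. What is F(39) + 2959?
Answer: 2959 + 2*√35/7 ≈ 2960.7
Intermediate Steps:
A = -4
o(X) = √(-4 + X)
F(q) = √(-4 + q)*(-23 + q)/(-22 + 2*q) (F(q) = √(-4 + q)/(((q + (q - 22))/(q - 23))) = √(-4 + q)/(((q + (-22 + q))/(-23 + q))) = √(-4 + q)/(((-22 + 2*q)/(-23 + q))) = √(-4 + q)*((-23 + q)/(-22 + 2*q)) = √(-4 + q)*(-23 + q)/(-22 + 2*q))
F(39) + 2959 = √(-4 + 39)*(-23 + 39)/(2*(-11 + 39)) + 2959 = (½)*√35*16/28 + 2959 = (½)*(1/28)*√35*16 + 2959 = 2*√35/7 + 2959 = 2959 + 2*√35/7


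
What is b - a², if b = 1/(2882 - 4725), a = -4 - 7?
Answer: -223004/1843 ≈ -121.00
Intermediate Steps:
a = -11
b = -1/1843 (b = 1/(-1843) = -1/1843 ≈ -0.00054259)
b - a² = -1/1843 - 1*(-11)² = -1/1843 - 1*121 = -1/1843 - 121 = -223004/1843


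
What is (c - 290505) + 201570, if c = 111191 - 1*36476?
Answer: -14220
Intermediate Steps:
c = 74715 (c = 111191 - 36476 = 74715)
(c - 290505) + 201570 = (74715 - 290505) + 201570 = -215790 + 201570 = -14220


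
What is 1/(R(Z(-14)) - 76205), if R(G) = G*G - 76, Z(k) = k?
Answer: -1/76085 ≈ -1.3143e-5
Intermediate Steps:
R(G) = -76 + G**2 (R(G) = G**2 - 76 = -76 + G**2)
1/(R(Z(-14)) - 76205) = 1/((-76 + (-14)**2) - 76205) = 1/((-76 + 196) - 76205) = 1/(120 - 76205) = 1/(-76085) = -1/76085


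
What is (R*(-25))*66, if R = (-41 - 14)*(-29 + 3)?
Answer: -2359500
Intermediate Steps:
R = 1430 (R = -55*(-26) = 1430)
(R*(-25))*66 = (1430*(-25))*66 = -35750*66 = -2359500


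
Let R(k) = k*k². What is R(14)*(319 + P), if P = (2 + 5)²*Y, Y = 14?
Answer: 2757720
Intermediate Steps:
R(k) = k³
P = 686 (P = (2 + 5)²*14 = 7²*14 = 49*14 = 686)
R(14)*(319 + P) = 14³*(319 + 686) = 2744*1005 = 2757720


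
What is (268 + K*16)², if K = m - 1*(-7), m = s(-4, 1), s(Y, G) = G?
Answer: 156816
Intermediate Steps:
m = 1
K = 8 (K = 1 - 1*(-7) = 1 + 7 = 8)
(268 + K*16)² = (268 + 8*16)² = (268 + 128)² = 396² = 156816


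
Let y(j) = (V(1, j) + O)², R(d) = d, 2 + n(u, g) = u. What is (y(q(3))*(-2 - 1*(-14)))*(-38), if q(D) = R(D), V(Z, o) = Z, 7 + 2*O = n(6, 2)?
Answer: -114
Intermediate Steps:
n(u, g) = -2 + u
O = -3/2 (O = -7/2 + (-2 + 6)/2 = -7/2 + (½)*4 = -7/2 + 2 = -3/2 ≈ -1.5000)
q(D) = D
y(j) = ¼ (y(j) = (1 - 3/2)² = (-½)² = ¼)
(y(q(3))*(-2 - 1*(-14)))*(-38) = ((-2 - 1*(-14))/4)*(-38) = ((-2 + 14)/4)*(-38) = ((¼)*12)*(-38) = 3*(-38) = -114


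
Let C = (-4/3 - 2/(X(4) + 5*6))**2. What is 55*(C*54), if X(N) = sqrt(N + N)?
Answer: 289735710/49729 - 1855260*sqrt(2)/49729 ≈ 5773.5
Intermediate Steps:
X(N) = sqrt(2)*sqrt(N) (X(N) = sqrt(2*N) = sqrt(2)*sqrt(N))
C = (-4/3 - 2/(30 + 2*sqrt(2)))**2 (C = (-4/3 - 2/(sqrt(2)*sqrt(4) + 5*6))**2 = (-4*1/3 - 2/(sqrt(2)*2 + 30))**2 = (-4/3 - 2/(2*sqrt(2) + 30))**2 = (-4/3 - 2/(30 + 2*sqrt(2)))**2 ≈ 1.9440)
55*(C*54) = 55*((877987/447561 - 1874*sqrt(2)/149187)*54) = 55*(5267922/49729 - 33732*sqrt(2)/49729) = 289735710/49729 - 1855260*sqrt(2)/49729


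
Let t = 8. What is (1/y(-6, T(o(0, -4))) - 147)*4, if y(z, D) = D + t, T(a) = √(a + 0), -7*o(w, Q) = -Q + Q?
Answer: -1175/2 ≈ -587.50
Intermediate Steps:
o(w, Q) = 0 (o(w, Q) = -(-Q + Q)/7 = -⅐*0 = 0)
T(a) = √a
y(z, D) = 8 + D (y(z, D) = D + 8 = 8 + D)
(1/y(-6, T(o(0, -4))) - 147)*4 = (1/(8 + √0) - 147)*4 = (1/(8 + 0) - 147)*4 = (1/8 - 147)*4 = (⅛ - 147)*4 = -1175/8*4 = -1175/2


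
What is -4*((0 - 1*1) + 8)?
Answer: -28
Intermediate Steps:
-4*((0 - 1*1) + 8) = -4*((0 - 1) + 8) = -4*(-1 + 8) = -4*7 = -2*14 = -28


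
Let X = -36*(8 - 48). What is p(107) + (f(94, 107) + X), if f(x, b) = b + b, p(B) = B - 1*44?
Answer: 1717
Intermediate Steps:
p(B) = -44 + B (p(B) = B - 44 = -44 + B)
f(x, b) = 2*b
X = 1440 (X = -36*(-40) = 1440)
p(107) + (f(94, 107) + X) = (-44 + 107) + (2*107 + 1440) = 63 + (214 + 1440) = 63 + 1654 = 1717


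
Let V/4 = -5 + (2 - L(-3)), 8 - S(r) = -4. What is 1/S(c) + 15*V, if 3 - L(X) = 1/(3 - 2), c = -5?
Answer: -3599/12 ≈ -299.92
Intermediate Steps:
L(X) = 2 (L(X) = 3 - 1/(3 - 2) = 3 - 1/1 = 3 - 1*1 = 3 - 1 = 2)
S(r) = 12 (S(r) = 8 - 1*(-4) = 8 + 4 = 12)
V = -20 (V = 4*(-5 + (2 - 1*2)) = 4*(-5 + (2 - 2)) = 4*(-5 + 0) = 4*(-5) = -20)
1/S(c) + 15*V = 1/12 + 15*(-20) = 1/12 - 300 = -3599/12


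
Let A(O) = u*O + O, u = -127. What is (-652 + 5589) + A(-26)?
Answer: 8213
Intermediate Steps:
A(O) = -126*O (A(O) = -127*O + O = -126*O)
(-652 + 5589) + A(-26) = (-652 + 5589) - 126*(-26) = 4937 + 3276 = 8213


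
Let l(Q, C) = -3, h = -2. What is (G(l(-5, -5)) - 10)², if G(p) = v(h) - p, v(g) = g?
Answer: 81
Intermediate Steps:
G(p) = -2 - p
(G(l(-5, -5)) - 10)² = ((-2 - 1*(-3)) - 10)² = ((-2 + 3) - 10)² = (1 - 10)² = (-9)² = 81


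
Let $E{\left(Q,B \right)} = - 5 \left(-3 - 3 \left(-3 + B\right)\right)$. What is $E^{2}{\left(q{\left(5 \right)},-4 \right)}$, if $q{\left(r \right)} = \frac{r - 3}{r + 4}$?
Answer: $8100$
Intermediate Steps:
$q{\left(r \right)} = \frac{-3 + r}{4 + r}$
$E{\left(Q,B \right)} = -30 + 15 B$ ($E{\left(Q,B \right)} = - 5 \left(-3 - \left(-9 + 3 B\right)\right) = - 5 \left(6 - 3 B\right) = -30 + 15 B$)
$E^{2}{\left(q{\left(5 \right)},-4 \right)} = \left(-30 + 15 \left(-4\right)\right)^{2} = \left(-30 - 60\right)^{2} = \left(-90\right)^{2} = 8100$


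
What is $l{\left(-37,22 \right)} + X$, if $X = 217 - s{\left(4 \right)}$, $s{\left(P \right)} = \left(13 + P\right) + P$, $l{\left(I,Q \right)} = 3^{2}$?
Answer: $205$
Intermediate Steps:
$l{\left(I,Q \right)} = 9$
$s{\left(P \right)} = 13 + 2 P$
$X = 196$ ($X = 217 - \left(13 + 2 \cdot 4\right) = 217 - \left(13 + 8\right) = 217 - 21 = 196$)
$l{\left(-37,22 \right)} + X = 9 + 196 = 205$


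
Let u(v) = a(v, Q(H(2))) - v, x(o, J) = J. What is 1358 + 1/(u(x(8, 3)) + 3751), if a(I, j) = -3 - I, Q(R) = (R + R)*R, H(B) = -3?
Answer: 5081637/3742 ≈ 1358.0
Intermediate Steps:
Q(R) = 2*R**2 (Q(R) = (2*R)*R = 2*R**2)
u(v) = -3 - 2*v (u(v) = (-3 - v) - v = -3 - 2*v)
1358 + 1/(u(x(8, 3)) + 3751) = 1358 + 1/((-3 - 2*3) + 3751) = 1358 + 1/((-3 - 6) + 3751) = 1358 + 1/(-9 + 3751) = 1358 + 1/3742 = 5081637/3742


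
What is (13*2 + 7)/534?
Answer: 11/178 ≈ 0.061798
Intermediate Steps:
(13*2 + 7)/534 = (26 + 7)*(1/534) = 33*(1/534) = 11/178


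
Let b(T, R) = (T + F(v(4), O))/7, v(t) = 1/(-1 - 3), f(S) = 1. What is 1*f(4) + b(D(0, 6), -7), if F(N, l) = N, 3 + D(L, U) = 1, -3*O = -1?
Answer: 19/28 ≈ 0.67857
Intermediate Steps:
O = 1/3 (O = -1/3*(-1) = 1/3 ≈ 0.33333)
v(t) = -1/4 (v(t) = 1/(-4) = -1/4)
D(L, U) = -2 (D(L, U) = -3 + 1 = -2)
b(T, R) = -1/28 + T/7 (b(T, R) = (T - 1/4)/7 = (-1/4 + T)*(1/7) = -1/28 + T/7)
1*f(4) + b(D(0, 6), -7) = 1*1 + (-1/28 + (1/7)*(-2)) = 1 + (-1/28 - 2/7) = 1 - 9/28 = 19/28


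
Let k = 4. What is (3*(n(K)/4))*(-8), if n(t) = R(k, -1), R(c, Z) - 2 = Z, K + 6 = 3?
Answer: -6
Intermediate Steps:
K = -3 (K = -6 + 3 = -3)
R(c, Z) = 2 + Z
n(t) = 1 (n(t) = 2 - 1 = 1)
(3*(n(K)/4))*(-8) = (3*(1/4))*(-8) = (3/4)*(-8) = -6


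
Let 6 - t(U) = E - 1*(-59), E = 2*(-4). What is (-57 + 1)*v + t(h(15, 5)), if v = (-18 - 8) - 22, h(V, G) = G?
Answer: 2643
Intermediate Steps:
E = -8
t(U) = -45 (t(U) = 6 - (-8 - 1*(-59)) = 6 - (-8 + 59) = 6 - 1*51 = 6 - 51 = -45)
v = -48 (v = -26 - 22 = -48)
(-57 + 1)*v + t(h(15, 5)) = (-57 + 1)*(-48) - 45 = -56*(-48) - 45 = 2688 - 45 = 2643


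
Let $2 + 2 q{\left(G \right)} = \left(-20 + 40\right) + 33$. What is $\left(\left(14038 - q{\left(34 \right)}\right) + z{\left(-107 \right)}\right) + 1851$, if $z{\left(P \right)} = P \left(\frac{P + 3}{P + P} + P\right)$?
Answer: $\frac{54521}{2} \approx 27261.0$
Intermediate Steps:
$q{\left(G \right)} = \frac{51}{2}$ ($q{\left(G \right)} = -1 + \frac{\left(-20 + 40\right) + 33}{2} = -1 + \frac{20 + 33}{2} = -1 + \frac{1}{2} \cdot 53 = -1 + \frac{53}{2} = \frac{51}{2}$)
$z{\left(P \right)} = P \left(P + \frac{3 + P}{2 P}\right)$ ($z{\left(P \right)} = P \left(\frac{3 + P}{2 P} + P\right) = P \left(P + \frac{3 + P}{2 P}\right)$)
$\left(\left(14038 - q{\left(34 \right)}\right) + z{\left(-107 \right)}\right) + 1851 = \left(\left(14038 - \frac{51}{2}\right) + \left(\frac{3}{2} + \left(-107\right)^{2} + \frac{1}{2} \left(-107\right)\right)\right) + 1851 = \left(\left(14038 - \frac{51}{2}\right) + \left(\frac{3}{2} + 11449 - \frac{107}{2}\right)\right) + 1851 = \left(\frac{28025}{2} + 11397\right) + 1851 = \frac{50819}{2} + 1851 = \frac{54521}{2}$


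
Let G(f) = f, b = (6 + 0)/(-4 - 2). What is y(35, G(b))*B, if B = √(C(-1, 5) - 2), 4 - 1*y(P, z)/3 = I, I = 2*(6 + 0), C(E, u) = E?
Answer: -24*I*√3 ≈ -41.569*I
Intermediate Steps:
b = -1 (b = 6/(-6) = 6*(-⅙) = -1)
I = 12 (I = 2*6 = 12)
y(P, z) = -24 (y(P, z) = 12 - 3*12 = 12 - 36 = -24)
B = I*√3 (B = √(-1 - 2) = √(-3) = I*√3 ≈ 1.732*I)
y(35, G(b))*B = -24*I*√3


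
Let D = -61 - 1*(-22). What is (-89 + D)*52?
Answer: -6656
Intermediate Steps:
D = -39 (D = -61 + 22 = -39)
(-89 + D)*52 = (-89 - 39)*52 = -128*52 = -6656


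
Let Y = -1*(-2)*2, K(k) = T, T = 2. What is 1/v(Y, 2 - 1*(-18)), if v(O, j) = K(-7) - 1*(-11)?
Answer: 1/13 ≈ 0.076923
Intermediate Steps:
K(k) = 2
Y = 4 (Y = 2*2 = 4)
v(O, j) = 13 (v(O, j) = 2 - 1*(-11) = 2 + 11 = 13)
1/v(Y, 2 - 1*(-18)) = 1/13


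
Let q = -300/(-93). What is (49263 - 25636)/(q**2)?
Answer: 22705547/10000 ≈ 2270.6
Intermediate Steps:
q = 100/31 (q = -300*(-1/93) = 100/31 ≈ 3.2258)
(49263 - 25636)/(q**2) = (49263 - 25636)/((100/31)**2) = 23627/(10000/961) = 23627*(961/10000) = 22705547/10000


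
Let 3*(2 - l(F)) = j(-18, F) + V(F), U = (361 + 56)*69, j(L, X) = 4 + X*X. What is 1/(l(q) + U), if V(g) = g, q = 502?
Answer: -1/55395 ≈ -1.8052e-5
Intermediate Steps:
j(L, X) = 4 + X²
U = 28773 (U = 417*69 = 28773)
l(F) = ⅔ - F/3 - F²/3 (l(F) = 2 - ((4 + F²) + F)/3 = 2 - (4 + F + F²)/3 = 2 + (-4/3 - F/3 - F²/3) = ⅔ - F/3 - F²/3)
1/(l(q) + U) = 1/((⅔ - ⅓*502 - ⅓*502²) + 28773) = 1/((⅔ - 502/3 - ⅓*252004) + 28773) = 1/((⅔ - 502/3 - 252004/3) + 28773) = 1/(-84168 + 28773) = 1/(-55395) = -1/55395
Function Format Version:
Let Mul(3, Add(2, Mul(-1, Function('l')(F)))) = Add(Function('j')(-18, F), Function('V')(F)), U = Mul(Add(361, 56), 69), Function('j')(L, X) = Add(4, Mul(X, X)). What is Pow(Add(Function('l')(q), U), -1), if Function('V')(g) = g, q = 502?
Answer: Rational(-1, 55395) ≈ -1.8052e-5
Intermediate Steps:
Function('j')(L, X) = Add(4, Pow(X, 2))
U = 28773 (U = Mul(417, 69) = 28773)
Function('l')(F) = Add(Rational(2, 3), Mul(Rational(-1, 3), F), Mul(Rational(-1, 3), Pow(F, 2))) (Function('l')(F) = Add(2, Mul(Rational(-1, 3), Add(Add(4, Pow(F, 2)), F))) = Add(2, Mul(Rational(-1, 3), Add(4, F, Pow(F, 2)))) = Add(2, Add(Rational(-4, 3), Mul(Rational(-1, 3), F), Mul(Rational(-1, 3), Pow(F, 2)))) = Add(Rational(2, 3), Mul(Rational(-1, 3), F), Mul(Rational(-1, 3), Pow(F, 2))))
Pow(Add(Function('l')(q), U), -1) = Pow(Add(Add(Rational(2, 3), Mul(Rational(-1, 3), 502), Mul(Rational(-1, 3), Pow(502, 2))), 28773), -1) = Pow(Add(Add(Rational(2, 3), Rational(-502, 3), Mul(Rational(-1, 3), 252004)), 28773), -1) = Pow(Add(Add(Rational(2, 3), Rational(-502, 3), Rational(-252004, 3)), 28773), -1) = Pow(Add(-84168, 28773), -1) = Pow(-55395, -1) = Rational(-1, 55395)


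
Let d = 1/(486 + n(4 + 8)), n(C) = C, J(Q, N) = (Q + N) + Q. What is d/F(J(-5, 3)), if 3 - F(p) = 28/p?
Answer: 1/3486 ≈ 0.00028686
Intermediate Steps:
J(Q, N) = N + 2*Q (J(Q, N) = (N + Q) + Q = N + 2*Q)
F(p) = 3 - 28/p
d = 1/498 (d = 1/(486 + (4 + 8)) = 1/(486 + 12) = 1/498 ≈ 0.0020080)
d/F(J(-5, 3)) = 1/(498*(3 - 28/(3 + 2*(-5)))) = 1/(498*(3 - 28/(3 - 10))) = 1/(498*(3 - 28/(-7))) = 1/(498*(3 - 28*(-⅐))) = 1/(498*(3 + 4)) = (1/498)/7 = (1/498)*(⅐) = 1/3486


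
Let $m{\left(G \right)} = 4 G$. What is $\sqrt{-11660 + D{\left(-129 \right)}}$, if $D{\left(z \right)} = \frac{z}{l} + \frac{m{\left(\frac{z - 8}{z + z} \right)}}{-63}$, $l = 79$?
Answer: $\frac{i \sqrt{534112589349633}}{214011} \approx 107.99 i$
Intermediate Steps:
$D{\left(z \right)} = \frac{z}{79} - \frac{2 \left(-8 + z\right)}{63 z}$ ($D{\left(z \right)} = \frac{z}{79} + \frac{4 \frac{z - 8}{z + z}}{-63} = z \frac{1}{79} + 4 \frac{-8 + z}{2 z} \left(- \frac{1}{63}\right) = \frac{z}{79} + 4 \left(-8 + z\right) \frac{1}{2 z} \left(- \frac{1}{63}\right) = \frac{z}{79} + 4 \frac{-8 + z}{2 z} \left(- \frac{1}{63}\right) = \frac{z}{79} + \frac{2 \left(-8 + z\right)}{z} \left(- \frac{1}{63}\right) = \frac{z}{79} - \frac{2 \left(-8 + z\right)}{63 z}$)
$\sqrt{-11660 + D{\left(-129 \right)}} = \sqrt{-11660 + \left(- \frac{2}{63} + \frac{1}{79} \left(-129\right) + \frac{16}{63 \left(-129\right)}\right)} = \sqrt{-11660 - \frac{1070029}{642033}} = \sqrt{- \frac{7487174809}{642033}} = \frac{i \sqrt{534112589349633}}{214011}$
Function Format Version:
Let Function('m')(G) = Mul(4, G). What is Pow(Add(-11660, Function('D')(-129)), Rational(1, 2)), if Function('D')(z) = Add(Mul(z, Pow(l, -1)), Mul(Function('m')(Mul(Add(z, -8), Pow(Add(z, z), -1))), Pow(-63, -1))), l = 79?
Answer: Mul(Rational(1, 214011), I, Pow(534112589349633, Rational(1, 2))) ≈ Mul(107.99, I)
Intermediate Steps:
Function('D')(z) = Add(Mul(Rational(1, 79), z), Mul(Rational(-2, 63), Pow(z, -1), Add(-8, z))) (Function('D')(z) = Add(Mul(z, Pow(79, -1)), Mul(Mul(4, Mul(Add(z, -8), Pow(Add(z, z), -1))), Pow(-63, -1))) = Add(Mul(z, Rational(1, 79)), Mul(Mul(4, Mul(Add(-8, z), Pow(Mul(2, z), -1))), Rational(-1, 63))) = Add(Mul(Rational(1, 79), z), Mul(Mul(4, Mul(Add(-8, z), Mul(Rational(1, 2), Pow(z, -1)))), Rational(-1, 63))) = Add(Mul(Rational(1, 79), z), Mul(Mul(4, Mul(Rational(1, 2), Pow(z, -1), Add(-8, z))), Rational(-1, 63))) = Add(Mul(Rational(1, 79), z), Mul(Mul(2, Pow(z, -1), Add(-8, z)), Rational(-1, 63))) = Add(Mul(Rational(1, 79), z), Mul(Rational(-2, 63), Pow(z, -1), Add(-8, z))))
Pow(Add(-11660, Function('D')(-129)), Rational(1, 2)) = Pow(Add(-11660, Add(Rational(-2, 63), Mul(Rational(1, 79), -129), Mul(Rational(16, 63), Pow(-129, -1)))), Rational(1, 2)) = Pow(Add(-11660, Add(Rational(-2, 63), Rational(-129, 79), Mul(Rational(16, 63), Rational(-1, 129)))), Rational(1, 2)) = Pow(Add(-11660, Add(Rational(-2, 63), Rational(-129, 79), Rational(-16, 8127))), Rational(1, 2)) = Pow(Add(-11660, Rational(-1070029, 642033)), Rational(1, 2)) = Pow(Rational(-7487174809, 642033), Rational(1, 2)) = Mul(Rational(1, 214011), I, Pow(534112589349633, Rational(1, 2)))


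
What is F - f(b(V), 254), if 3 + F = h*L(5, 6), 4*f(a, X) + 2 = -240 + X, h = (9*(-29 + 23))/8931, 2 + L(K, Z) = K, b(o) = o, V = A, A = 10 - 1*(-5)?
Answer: -17916/2977 ≈ -6.0181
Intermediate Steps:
A = 15 (A = 10 + 5 = 15)
V = 15
L(K, Z) = -2 + K
h = -18/2977 (h = (9*(-6))*(1/8931) = -54*1/8931 = -18/2977 ≈ -0.0060464)
f(a, X) = -121/2 + X/4 (f(a, X) = -½ + (-240 + X)/4 = -½ + (-60 + X/4) = -121/2 + X/4)
F = -8985/2977 (F = -3 - 18*(-2 + 5)/2977 = -3 - 18/2977*3 = -3 - 54/2977 = -8985/2977 ≈ -3.0181)
F - f(b(V), 254) = -8985/2977 - (-121/2 + (¼)*254) = -8985/2977 - (-121/2 + 127/2) = -8985/2977 - 1*3 = -8985/2977 - 3 = -17916/2977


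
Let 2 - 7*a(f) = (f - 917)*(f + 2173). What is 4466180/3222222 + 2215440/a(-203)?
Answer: 14956166259530/1777379266311 ≈ 8.4147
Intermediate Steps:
a(f) = 2/7 - (-917 + f)*(2173 + f)/7 (a(f) = 2/7 - (f - 917)*(f + 2173)/7 = 2/7 - (-917 + f)*(2173 + f)/7)
4466180/3222222 + 2215440/a(-203) = 4466180/3222222 + 2215440/(1992643/7 - 1256/7*(-203) - ⅐*(-203)²) = 4466180*(1/3222222) + 2215440/(1992643/7 + 36424 - ⅐*41209) = 2233090/1611111 + 2215440/(1992643/7 + 36424 - 5887) = 2233090/1611111 + 2215440/(2206402/7) = 2233090/1611111 + 2215440*(7/2206402) = 2233090/1611111 + 7754040/1103201 = 14956166259530/1777379266311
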